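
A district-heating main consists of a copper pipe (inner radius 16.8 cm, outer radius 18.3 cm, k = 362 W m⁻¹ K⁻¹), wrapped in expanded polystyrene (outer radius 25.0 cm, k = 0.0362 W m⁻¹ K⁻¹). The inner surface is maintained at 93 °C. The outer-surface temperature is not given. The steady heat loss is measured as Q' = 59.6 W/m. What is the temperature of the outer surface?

Sum the resistances:
  R'_copper = ln(0.183/0.168)/(2πk) = 0.08552/(2π·362) = 3.760×10^-5 m·K/W
  R'_expanded polystyrene = ln(0.250/0.183)/(2πk) = 0.3120/(2π·0.0362) = 1.372 m·K/W
ΣR = 1.372 m·K/W
ΔT = Q'·ΣR = 59.6 × 1.372 = 81.77 K
Heat flows outward, so T_out = T_in − ΔT = 93 − 81.77 = 11.2 °C

T_out = 11.2 °C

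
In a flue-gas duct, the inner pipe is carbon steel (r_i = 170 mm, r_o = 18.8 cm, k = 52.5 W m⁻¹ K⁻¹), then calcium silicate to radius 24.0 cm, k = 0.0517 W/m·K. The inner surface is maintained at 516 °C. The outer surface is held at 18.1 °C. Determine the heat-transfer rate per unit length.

Treat each layer as a resistance in series:
  R'_carbon steel = ln(0.188/0.170)/(2πk) = 0.1006/(2π·52.5) = 3.051×10^-4 m·K/W
  R'_calcium silicate = ln(0.240/0.188)/(2πk) = 0.2442/(2π·0.0517) = 0.7517 m·K/W
ΣR = 3.051×10^-4 + 0.7517 = 0.7520 m·K/W
Q' = ΔT/ΣR = (516 °C − 18.1 °C)/0.7520 = 662 W/m

Q' = 662 W/m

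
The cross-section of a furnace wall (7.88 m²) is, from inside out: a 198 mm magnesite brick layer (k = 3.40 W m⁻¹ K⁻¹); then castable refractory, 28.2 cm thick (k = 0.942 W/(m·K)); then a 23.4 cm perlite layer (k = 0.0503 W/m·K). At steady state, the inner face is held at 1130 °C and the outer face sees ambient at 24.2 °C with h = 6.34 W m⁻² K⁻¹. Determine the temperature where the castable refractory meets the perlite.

T = 1053 °C

Resistance network (inner→outer):
  R_magnesite brick = L/(kA) = 0.198/(3.40·7.88) = 0.007390 K/W
  R_castable refractory = L/(kA) = 0.282/(0.942·7.88) = 0.03799 K/W
  R_perlite = L/(kA) = 0.234/(0.0503·7.88) = 0.5904 K/W
  R_conv,out = 1/(hA) = 1/(6.34·7.88) = 0.02002 K/W
ΣR = 0.007390 + 0.03799 + 0.5904 + 0.02002 = 0.6558 K/W
Q = ΔT/ΣR = (1130 °C − 24.2 °C)/0.6558 = 1686 W
From the inner boundary to the castable refractory/perlite interface, ΣR_partial = 0.04538 K/W.
T_interface = T_in − Q·ΣR_partial = 1130 °C − (1686)(0.04538) = 1053 °C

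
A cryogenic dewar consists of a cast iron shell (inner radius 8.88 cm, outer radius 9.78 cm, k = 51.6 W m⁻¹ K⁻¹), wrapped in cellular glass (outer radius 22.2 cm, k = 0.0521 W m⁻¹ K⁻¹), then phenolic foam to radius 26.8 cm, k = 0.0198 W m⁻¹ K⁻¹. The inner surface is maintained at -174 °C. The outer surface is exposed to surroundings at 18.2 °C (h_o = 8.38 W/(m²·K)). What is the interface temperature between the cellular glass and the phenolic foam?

Treat each layer as a resistance in series:
  R_cast iron = (1/0.0888 − 1/0.0978)/(4πk) = 1.036/(4π·51.6) = 0.001598 K/W
  R_cellular glass = (1/0.0978 − 1/0.222)/(4πk) = 5.720/(4π·0.0521) = 8.737 K/W
  R_phenolic foam = (1/0.222 − 1/0.268)/(4πk) = 0.7732/(4π·0.0198) = 3.107 K/W
  R_conv,out = 1/(4πr²h) = 1/(4π·0.268²·8.38) = 0.1322 K/W
ΣR = 0.001598 + 8.737 + 3.107 + 0.1322 = 11.98 K/W
Q = ΔT/ΣR = (-174 °C − 18.2 °C)/11.98 = -16.04 W
From the inner boundary to the cellular glass/phenolic foam interface, ΣR_partial = 8.739 K/W.
T_interface = T_in − Q·ΣR_partial = -174 °C − (-16.04)(8.739) = -33.8 °C

T = -33.8 °C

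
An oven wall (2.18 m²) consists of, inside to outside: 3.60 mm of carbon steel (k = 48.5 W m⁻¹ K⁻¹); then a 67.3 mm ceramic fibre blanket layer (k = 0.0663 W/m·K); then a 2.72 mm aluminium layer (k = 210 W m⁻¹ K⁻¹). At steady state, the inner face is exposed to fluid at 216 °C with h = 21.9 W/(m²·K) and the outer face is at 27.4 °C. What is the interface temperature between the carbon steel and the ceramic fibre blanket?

T = 208 °C

Resistance network (inner→outer):
  R_conv,in = 1/(hA) = 1/(21.9·2.18) = 0.02095 K/W
  R_carbon steel = L/(kA) = 0.00360/(48.5·2.18) = 3.405×10^-5 K/W
  R_ceramic fibre blanket = L/(kA) = 0.0673/(0.0663·2.18) = 0.4656 K/W
  R_aluminium = L/(kA) = 0.00272/(210·2.18) = 5.941×10^-6 K/W
ΣR = 0.02095 + 3.405×10^-5 + 0.4656 + 5.941×10^-6 = 0.4866 K/W
Q = ΔT/ΣR = (216 °C − 27.4 °C)/0.4866 = 387.6 W
From the inner boundary to the carbon steel/ceramic fibre blanket interface, ΣR_partial = 0.02098 K/W.
T_interface = T_in − Q·ΣR_partial = 216 °C − (387.6)(0.02098) = 208 °C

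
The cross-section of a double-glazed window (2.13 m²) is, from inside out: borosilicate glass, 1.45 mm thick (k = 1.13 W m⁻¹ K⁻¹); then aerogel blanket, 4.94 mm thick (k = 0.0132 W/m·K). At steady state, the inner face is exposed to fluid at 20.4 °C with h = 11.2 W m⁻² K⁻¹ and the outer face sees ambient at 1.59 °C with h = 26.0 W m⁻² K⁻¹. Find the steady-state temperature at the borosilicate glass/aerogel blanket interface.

T = 17.0 °C

Resistance network (inner→outer):
  R_conv,in = 1/(hA) = 1/(11.2·2.13) = 0.04192 K/W
  R_borosilicate glass = L/(kA) = 0.00145/(1.13·2.13) = 6.024×10^-4 K/W
  R_aerogel blanket = L/(kA) = 0.00494/(0.0132·2.13) = 0.1757 K/W
  R_conv,out = 1/(hA) = 1/(26.0·2.13) = 0.01806 K/W
ΣR = 0.04192 + 6.024×10^-4 + 0.1757 + 0.01806 = 0.2363 K/W
Q = ΔT/ΣR = (20.4 °C − 1.59 °C)/0.2363 = 79.60 W
From the inner boundary to the borosilicate glass/aerogel blanket interface, ΣR_partial = 0.04252 K/W.
T_interface = T_in − Q·ΣR_partial = 20.4 °C − (79.60)(0.04252) = 17.0 °C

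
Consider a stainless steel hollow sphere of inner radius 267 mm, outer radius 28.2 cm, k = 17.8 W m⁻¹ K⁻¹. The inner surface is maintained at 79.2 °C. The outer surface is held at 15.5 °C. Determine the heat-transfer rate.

Q = 71500 W

Q = 4πk·ΔT/(1/r₁ − 1/r₂) = 4π × 17.8 × 63.7 / (1/0.267 − 1/0.282) = 71500 W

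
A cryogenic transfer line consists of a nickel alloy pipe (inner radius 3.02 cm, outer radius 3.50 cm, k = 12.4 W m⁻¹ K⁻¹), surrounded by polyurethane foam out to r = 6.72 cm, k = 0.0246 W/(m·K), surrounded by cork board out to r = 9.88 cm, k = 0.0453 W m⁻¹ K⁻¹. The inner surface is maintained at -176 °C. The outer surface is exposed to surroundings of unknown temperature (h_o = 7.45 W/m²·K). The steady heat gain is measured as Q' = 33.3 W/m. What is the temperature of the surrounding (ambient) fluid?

T_out = 16.9 °C

Series resistances:
  R'_nickel alloy = ln(0.0350/0.0302)/(2πk) = 0.1475/(2π·12.4) = 0.001893 m·K/W
  R'_polyurethane foam = ln(0.0672/0.0350)/(2πk) = 0.6523/(2π·0.0246) = 4.220 m·K/W
  R'_cork board = ln(0.0988/0.0672)/(2πk) = 0.3854/(2π·0.0453) = 1.354 m·K/W
  R'_conv,out = 1/(2πr h) = 1/(2π·0.0988·7.45) = 0.2162 m·K/W
ΣR = 5.793 m·K/W
ΔT = Q'·ΣR = 33.3 × 5.793 = 192.9 K
Heat flows inward, so T_out = T_in + ΔT = -176 + 192.9 = 16.9 °C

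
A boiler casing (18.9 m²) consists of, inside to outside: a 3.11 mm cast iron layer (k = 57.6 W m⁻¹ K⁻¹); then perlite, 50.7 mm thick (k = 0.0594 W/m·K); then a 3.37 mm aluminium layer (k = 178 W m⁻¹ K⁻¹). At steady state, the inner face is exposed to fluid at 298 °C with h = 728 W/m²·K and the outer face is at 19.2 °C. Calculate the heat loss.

Series thermal resistances, inner to outer:
  R_conv,in = 1/(hA) = 1/(728·18.9) = 7.268×10^-5 K/W
  R_cast iron = L/(kA) = 0.00311/(57.6·18.9) = 2.857×10^-6 K/W
  R_perlite = L/(kA) = 0.0507/(0.0594·18.9) = 0.04516 K/W
  R_aluminium = L/(kA) = 0.00337/(178·18.9) = 1.002×10^-6 K/W
ΣR = 7.268×10^-5 + 2.857×10^-6 + 0.04516 + 1.002×10^-6 = 0.04524 K/W
Q = ΔT/ΣR = (298 °C − 19.2 °C)/0.04524 = 6160 W

Q = 6160 W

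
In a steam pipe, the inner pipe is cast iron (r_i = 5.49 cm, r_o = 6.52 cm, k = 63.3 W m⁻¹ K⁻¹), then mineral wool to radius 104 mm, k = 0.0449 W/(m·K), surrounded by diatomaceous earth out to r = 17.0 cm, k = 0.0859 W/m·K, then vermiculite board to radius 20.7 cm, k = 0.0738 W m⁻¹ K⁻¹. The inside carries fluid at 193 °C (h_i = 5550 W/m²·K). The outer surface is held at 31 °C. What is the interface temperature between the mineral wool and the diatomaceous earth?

T = 103 °C

Series thermal resistances, inner to outer:
  R'_conv,in = 1/(2πr h) = 1/(2π·0.0549·5550) = 5.223×10^-4 m·K/W
  R'_cast iron = ln(0.0652/0.0549)/(2πk) = 0.1719/(2π·63.3) = 4.323×10^-4 m·K/W
  R'_mineral wool = ln(0.104/0.0652)/(2πk) = 0.4669/(2π·0.0449) = 1.655 m·K/W
  R'_diatomaceous earth = ln(0.170/0.104)/(2πk) = 0.4914/(2π·0.0859) = 0.9105 m·K/W
  R'_vermiculite board = ln(0.207/0.170)/(2πk) = 0.1969/(2π·0.0738) = 0.4247 m·K/W
ΣR = 5.223×10^-4 + 4.323×10^-4 + 1.655 + 0.9105 + 0.4247 = 2.991 m·K/W
Q' = ΔT/ΣR = (193 °C − 31 °C)/2.991 = 54.16 W/m
From the inner boundary to the mineral wool/diatomaceous earth interface, ΣR_partial = 1.656 m·K/W.
T_interface = T_in − Q'·ΣR_partial = 193 °C − (54.16)(1.656) = 103 °C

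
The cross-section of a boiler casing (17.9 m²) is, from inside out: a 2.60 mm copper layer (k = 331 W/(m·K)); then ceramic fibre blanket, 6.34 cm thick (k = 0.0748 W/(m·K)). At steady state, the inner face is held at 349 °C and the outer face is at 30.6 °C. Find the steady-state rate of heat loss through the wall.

Treat each layer as a resistance in series:
  R_copper = L/(kA) = 0.00260/(331·17.9) = 4.388×10^-7 K/W
  R_ceramic fibre blanket = L/(kA) = 0.0634/(0.0748·17.9) = 0.04735 K/W
ΣR = 4.388×10^-7 + 0.04735 = 0.04735 K/W
Q = ΔT/ΣR = (349 °C − 30.6 °C)/0.04735 = 6720 W

Q = 6720 W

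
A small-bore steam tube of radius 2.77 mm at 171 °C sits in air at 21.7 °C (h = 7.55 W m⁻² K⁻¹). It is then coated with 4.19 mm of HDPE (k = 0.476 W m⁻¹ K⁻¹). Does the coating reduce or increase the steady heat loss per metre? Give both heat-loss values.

Critical radius for a cylinder: r_cr = k/h = 0.0630 m = 6.30 cm.
Outer radius after coating: r₂ = 0.00277 + 0.00419 = 0.00696 m.
Since r₁ < r_cr and r₂ ≤ r_cr, the coating moves toward the maximum at r_cr — heat loss rises.
Bare: R = 1/(2πr₁h) = 7.610 m·K/W; Q = 149.3/7.610 = 19.6 W/m.
Coated: R = R_cond + R_conv = 3.337 m·K/W; Q = 149.3/3.337 = 44.7 W/m.

increases: 19.6 → 44.7 W/m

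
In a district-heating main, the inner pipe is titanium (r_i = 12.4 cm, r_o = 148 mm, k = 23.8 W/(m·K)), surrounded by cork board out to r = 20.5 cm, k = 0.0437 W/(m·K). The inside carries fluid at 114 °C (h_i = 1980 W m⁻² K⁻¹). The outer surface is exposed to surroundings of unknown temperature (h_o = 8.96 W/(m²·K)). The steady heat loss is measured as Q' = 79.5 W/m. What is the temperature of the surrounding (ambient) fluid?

Sum the resistances:
  R'_conv,in = 1/(2πr h) = 1/(2π·0.124·1980) = 6.482×10^-4 m·K/W
  R'_titanium = ln(0.148/0.124)/(2πk) = 0.1769/(2π·23.8) = 0.001183 m·K/W
  R'_cork board = ln(0.205/0.148)/(2πk) = 0.3258/(2π·0.0437) = 1.187 m·K/W
  R'_conv,out = 1/(2πr h) = 1/(2π·0.205·8.96) = 0.08665 m·K/W
ΣR = 1.275 m·K/W
ΔT = Q'·ΣR = 79.5 × 1.275 = 101.4 K
Heat flows outward, so T_out = T_in − ΔT = 114 − 101.4 = 12.6 °C

T_out = 12.6 °C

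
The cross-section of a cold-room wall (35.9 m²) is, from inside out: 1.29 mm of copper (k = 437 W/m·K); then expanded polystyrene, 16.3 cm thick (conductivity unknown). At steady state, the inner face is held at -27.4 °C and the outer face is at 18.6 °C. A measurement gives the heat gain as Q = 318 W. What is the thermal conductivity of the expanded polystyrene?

ΣR = ΔT/Q = |-27.4 − 18.6|/318 = 0.1447 K/W
Known resistances:
  R_copper = L/(kA) = 0.00129/(437·35.9) = 8.223×10^-8 K/W
R_expanded polystyrene = ΣR − ΣR_known = 0.1447 − 8.223×10^-8 = 0.1447 K/W
L/(kA) = 0.1447 ⇒ k = 0.163/(0.1447·35.9) = 0.0314 W/m·K

k = 0.0314 W/m·K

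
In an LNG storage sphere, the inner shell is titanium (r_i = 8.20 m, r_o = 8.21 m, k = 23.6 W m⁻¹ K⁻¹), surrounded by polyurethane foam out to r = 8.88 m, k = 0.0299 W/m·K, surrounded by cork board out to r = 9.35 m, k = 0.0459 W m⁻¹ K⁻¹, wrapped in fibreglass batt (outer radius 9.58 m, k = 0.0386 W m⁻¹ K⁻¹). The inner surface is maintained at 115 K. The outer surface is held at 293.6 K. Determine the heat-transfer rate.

Series thermal resistances, inner to outer:
  R_titanium = (1/8.20 − 1/8.21)/(4πk) = 1.485×10^-4/(4π·23.6) = 5.009×10^-7 K/W
  R_polyurethane foam = (1/8.21 − 1/8.88)/(4πk) = 0.009190/(4π·0.0299) = 0.02446 K/W
  R_cork board = (1/8.88 − 1/9.35)/(4πk) = 0.005661/(4π·0.0459) = 0.009814 K/W
  R_fibreglass batt = (1/9.35 − 1/9.58)/(4πk) = 0.002568/(4π·0.0386) = 0.005294 K/W
ΣR = 5.009×10^-7 + 0.02446 + 0.009814 + 0.005294 = 0.03957 K/W
Q = ΔT/ΣR = (115 K − 293.6 K)/0.03957 = -4510 W
(Negative Q ⇒ heat flows inward; heat gain = 4510 W.)

Q = 4510 W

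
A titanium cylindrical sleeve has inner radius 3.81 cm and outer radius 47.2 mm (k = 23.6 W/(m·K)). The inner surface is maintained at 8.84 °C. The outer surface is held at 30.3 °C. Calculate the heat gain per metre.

Q' = 14900 W/m

Q' = 2πk·ΔT/ln(r₂/r₁) = 2π × 23.6 × 21.46 / ln(0.0472/0.0381) = 14900 W/m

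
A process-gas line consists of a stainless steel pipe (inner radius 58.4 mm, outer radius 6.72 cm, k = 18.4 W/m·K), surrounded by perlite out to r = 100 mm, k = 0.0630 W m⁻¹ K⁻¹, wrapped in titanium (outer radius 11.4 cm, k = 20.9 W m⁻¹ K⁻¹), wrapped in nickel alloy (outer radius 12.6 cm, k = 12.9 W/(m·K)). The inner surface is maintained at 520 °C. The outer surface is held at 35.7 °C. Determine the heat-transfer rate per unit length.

Resistance network (inner→outer):
  R'_stainless steel = ln(0.0672/0.0584)/(2πk) = 0.1404/(2π·18.4) = 0.001214 m·K/W
  R'_perlite = ln(0.100/0.0672)/(2πk) = 0.3975/(2π·0.0630) = 1.004 m·K/W
  R'_titanium = ln(0.114/0.100)/(2πk) = 0.1310/(2π·20.9) = 9.978×10^-4 m·K/W
  R'_nickel alloy = ln(0.126/0.114)/(2πk) = 0.1001/(2π·12.9) = 0.001235 m·K/W
ΣR = 0.001214 + 1.004 + 9.978×10^-4 + 0.001235 = 1.007 m·K/W
Q' = ΔT/ΣR = (520 °C − 35.7 °C)/1.007 = 481 W/m

Q' = 481 W/m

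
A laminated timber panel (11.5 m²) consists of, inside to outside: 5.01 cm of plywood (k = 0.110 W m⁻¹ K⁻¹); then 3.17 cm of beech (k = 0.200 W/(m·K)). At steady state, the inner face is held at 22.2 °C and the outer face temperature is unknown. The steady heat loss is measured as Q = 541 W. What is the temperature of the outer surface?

T_out = -6.68 °C

Series resistances:
  R_plywood = L/(kA) = 0.0501/(0.110·11.5) = 0.03960 K/W
  R_beech = L/(kA) = 0.0317/(0.200·11.5) = 0.01378 K/W
ΣR = 0.05339 K/W
ΔT = Q·ΣR = 541 × 0.05339 = 28.88 K
Heat flows outward, so T_out = T_in − ΔT = 22.2 − 28.88 = -6.68 °C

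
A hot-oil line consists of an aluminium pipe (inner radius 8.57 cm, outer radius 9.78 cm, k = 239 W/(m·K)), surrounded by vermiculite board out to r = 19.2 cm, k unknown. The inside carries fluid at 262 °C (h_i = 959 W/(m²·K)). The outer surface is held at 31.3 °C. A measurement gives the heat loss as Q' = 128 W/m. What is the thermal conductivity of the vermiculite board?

ΣR = ΔT/Q' = |262 − 31.3|/128 = 1.802 m·K/W
Known resistances:
  R'_conv,in = 1/(2πr h) = 1/(2π·0.0857·959) = 0.001937 m·K/W
  R'_aluminium = ln(0.0978/0.0857)/(2πk) = 0.1321/(2π·239) = 8.795×10^-5 m·K/W
R_vermiculite board = ΣR − ΣR_known = 1.802 − 0.002025 = 1.800 m·K/W
ln(r₂/r₁)/(2πk) = 1.800 ⇒ k = 0.6746/(2π·1.800) = 0.0596 W/m·K

k = 0.0596 W/m·K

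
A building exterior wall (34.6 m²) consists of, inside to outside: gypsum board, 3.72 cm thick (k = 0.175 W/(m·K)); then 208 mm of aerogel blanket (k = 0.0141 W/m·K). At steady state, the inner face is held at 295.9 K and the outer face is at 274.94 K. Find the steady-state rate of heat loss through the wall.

Q = 48.5 W

Series thermal resistances, inner to outer:
  R_gypsum board = L/(kA) = 0.0372/(0.175·34.6) = 0.006144 K/W
  R_aerogel blanket = L/(kA) = 0.208/(0.0141·34.6) = 0.4264 K/W
ΣR = 0.006144 + 0.4264 = 0.4325 K/W
Q = ΔT/ΣR = (295.9 K − 274.94 K)/0.4325 = 48.5 W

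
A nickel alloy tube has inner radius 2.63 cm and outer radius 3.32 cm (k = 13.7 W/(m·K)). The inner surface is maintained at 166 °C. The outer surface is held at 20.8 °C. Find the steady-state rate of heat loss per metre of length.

Q' = 53600 W/m

Q' = 2πk·ΔT/ln(r₂/r₁) = 2π × 13.7 × 145.2 / ln(0.0332/0.0263) = 53600 W/m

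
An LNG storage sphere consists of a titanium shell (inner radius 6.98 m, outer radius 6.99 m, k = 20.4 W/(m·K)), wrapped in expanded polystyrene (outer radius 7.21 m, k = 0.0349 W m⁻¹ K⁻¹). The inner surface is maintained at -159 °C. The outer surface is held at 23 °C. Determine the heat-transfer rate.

Q = 18.3 kW

Series thermal resistances, inner to outer:
  R_titanium = (1/6.98 − 1/6.99)/(4πk) = 2.050×10^-4/(4π·20.4) = 7.995×10^-7 K/W
  R_expanded polystyrene = (1/6.99 − 1/7.21)/(4πk) = 0.004365/(4π·0.0349) = 0.009953 K/W
ΣR = 7.995×10^-7 + 0.009953 = 0.009954 K/W
Q = ΔT/ΣR = (-159 °C − 23 °C)/0.009954 = -18300 W
(Negative Q ⇒ heat flows inward; heat gain = 18300 W.)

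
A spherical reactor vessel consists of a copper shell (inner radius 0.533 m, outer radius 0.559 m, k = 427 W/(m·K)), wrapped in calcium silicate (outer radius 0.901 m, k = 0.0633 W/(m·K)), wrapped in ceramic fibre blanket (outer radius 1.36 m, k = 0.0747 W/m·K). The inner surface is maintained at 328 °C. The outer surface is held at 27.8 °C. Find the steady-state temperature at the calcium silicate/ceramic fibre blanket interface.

Resistance network (inner→outer):
  R_copper = (1/0.533 − 1/0.559)/(4πk) = 0.08726/(4π·427) = 1.626×10^-5 K/W
  R_calcium silicate = (1/0.559 − 1/0.901)/(4πk) = 0.6790/(4π·0.0633) = 0.8536 K/W
  R_ceramic fibre blanket = (1/0.901 − 1/1.36)/(4πk) = 0.3746/(4π·0.0747) = 0.3990 K/W
ΣR = 1.626×10^-5 + 0.8536 + 0.3990 = 1.253 K/W
Q = ΔT/ΣR = (328 °C − 27.8 °C)/1.253 = 239.6 W
From the inner boundary to the calcium silicate/ceramic fibre blanket interface, ΣR_partial = 0.8536 K/W.
T_interface = T_in − Q·ΣR_partial = 328 °C − (239.6)(0.8536) = 123 °C

T = 123 °C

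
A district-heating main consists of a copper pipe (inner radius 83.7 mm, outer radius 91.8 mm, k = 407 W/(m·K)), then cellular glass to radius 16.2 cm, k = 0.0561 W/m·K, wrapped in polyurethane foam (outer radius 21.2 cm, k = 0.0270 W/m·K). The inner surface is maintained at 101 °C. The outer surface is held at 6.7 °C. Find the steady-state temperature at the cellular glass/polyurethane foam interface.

Treat each layer as a resistance in series:
  R'_copper = ln(0.0918/0.0837)/(2πk) = 0.09237/(2π·407) = 3.612×10^-5 m·K/W
  R'_cellular glass = ln(0.162/0.0918)/(2πk) = 0.5680/(2π·0.0561) = 1.611 m·K/W
  R'_polyurethane foam = ln(0.212/0.162)/(2πk) = 0.2690/(2π·0.0270) = 1.586 m·K/W
ΣR = 3.612×10^-5 + 1.611 + 1.586 = 3.197 m·K/W
Q' = ΔT/ΣR = (101 °C − 6.7 °C)/3.197 = 29.50 W/m
From the inner boundary to the cellular glass/polyurethane foam interface, ΣR_partial = 1.611 m·K/W.
T_interface = T_in − Q'·ΣR_partial = 101 °C − (29.50)(1.611) = 53.5 °C

T = 53.5 °C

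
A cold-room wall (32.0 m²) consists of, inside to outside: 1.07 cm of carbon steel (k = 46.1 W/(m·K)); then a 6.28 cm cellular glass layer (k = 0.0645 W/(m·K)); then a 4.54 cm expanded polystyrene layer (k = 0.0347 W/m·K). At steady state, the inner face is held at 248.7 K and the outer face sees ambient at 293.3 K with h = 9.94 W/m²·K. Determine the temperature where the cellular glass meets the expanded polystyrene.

T = 266.93 K

Series thermal resistances, inner to outer:
  R_carbon steel = L/(kA) = 0.0107/(46.1·32.0) = 7.253×10^-6 K/W
  R_cellular glass = L/(kA) = 0.0628/(0.0645·32.0) = 0.03043 K/W
  R_expanded polystyrene = L/(kA) = 0.0454/(0.0347·32.0) = 0.04089 K/W
  R_conv,out = 1/(hA) = 1/(9.94·32.0) = 0.003144 K/W
ΣR = 7.253×10^-6 + 0.03043 + 0.04089 + 0.003144 = 0.07447 K/W
Q = ΔT/ΣR = (248.7 K − 293.3 K)/0.07447 = -598.9 W
From the inner boundary to the cellular glass/expanded polystyrene interface, ΣR_partial = 0.03044 K/W.
T_interface = T_in − Q·ΣR_partial = 248.7 K − (-598.9)(0.03044) = 266.93 K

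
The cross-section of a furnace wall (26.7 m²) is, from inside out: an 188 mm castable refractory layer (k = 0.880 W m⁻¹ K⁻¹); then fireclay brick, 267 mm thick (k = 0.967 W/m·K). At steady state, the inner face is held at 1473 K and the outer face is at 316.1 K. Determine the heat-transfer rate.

Series thermal resistances, inner to outer:
  R_castable refractory = L/(kA) = 0.188/(0.880·26.7) = 0.008001 K/W
  R_fireclay brick = L/(kA) = 0.267/(0.967·26.7) = 0.01034 K/W
ΣR = 0.008001 + 0.01034 = 0.01834 K/W
Q = ΔT/ΣR = (1473 K − 316.1 K)/0.01834 = 63100 W

Q = 63100 W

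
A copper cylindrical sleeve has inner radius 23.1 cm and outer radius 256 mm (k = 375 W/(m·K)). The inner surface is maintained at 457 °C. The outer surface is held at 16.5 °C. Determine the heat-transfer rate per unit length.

Q' = 1.01×10^7 W/m

Q' = 2πk·ΔT/ln(r₂/r₁) = 2π × 375 × 440.5 / ln(0.256/0.231) = 1.01×10^7 W/m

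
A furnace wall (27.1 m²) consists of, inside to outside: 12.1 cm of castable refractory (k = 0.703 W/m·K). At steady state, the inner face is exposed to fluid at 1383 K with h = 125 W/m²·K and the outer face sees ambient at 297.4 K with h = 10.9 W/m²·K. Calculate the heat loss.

Q = 108 kW

Series thermal resistances, inner to outer:
  R_conv,in = 1/(hA) = 1/(125·27.1) = 2.952×10^-4 K/W
  R_castable refractory = L/(kA) = 0.121/(0.703·27.1) = 0.006351 K/W
  R_conv,out = 1/(hA) = 1/(10.9·27.1) = 0.003385 K/W
ΣR = 2.952×10^-4 + 0.006351 + 0.003385 = 0.01003 K/W
Q = ΔT/ΣR = (1383 K − 297.4 K)/0.01003 = 1.08×10^5 W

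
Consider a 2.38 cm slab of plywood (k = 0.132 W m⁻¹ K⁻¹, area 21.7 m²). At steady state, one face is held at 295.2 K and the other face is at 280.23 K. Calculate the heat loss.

Q = kA·ΔT/L = 0.132 × 21.7 × |295.2 K − 280.23 K| / 0.0238 = 1800 W

Q = 1800 W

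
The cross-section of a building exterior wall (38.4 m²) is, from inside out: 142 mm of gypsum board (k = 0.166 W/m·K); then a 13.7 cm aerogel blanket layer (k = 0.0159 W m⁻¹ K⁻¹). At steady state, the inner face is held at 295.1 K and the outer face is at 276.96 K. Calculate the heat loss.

Series thermal resistances, inner to outer:
  R_gypsum board = L/(kA) = 0.142/(0.166·38.4) = 0.02228 K/W
  R_aerogel blanket = L/(kA) = 0.137/(0.0159·38.4) = 0.2244 K/W
ΣR = 0.02228 + 0.2244 = 0.2467 K/W
Q = ΔT/ΣR = (295.1 K − 276.96 K)/0.2467 = 73.5 W

Q = 73.5 W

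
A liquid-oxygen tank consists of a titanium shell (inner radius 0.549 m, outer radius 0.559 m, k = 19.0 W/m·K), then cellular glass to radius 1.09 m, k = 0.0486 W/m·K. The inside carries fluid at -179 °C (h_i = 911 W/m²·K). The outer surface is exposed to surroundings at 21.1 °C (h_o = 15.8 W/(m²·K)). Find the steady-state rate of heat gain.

Resistance network (inner→outer):
  R_conv,in = 1/(4πr²h) = 1/(4π·0.549²·911) = 2.898×10^-4 K/W
  R_titanium = (1/0.549 − 1/0.559)/(4πk) = 0.03258/(4π·19.0) = 1.365×10^-4 K/W
  R_cellular glass = (1/0.559 − 1/1.09)/(4πk) = 0.8715/(4π·0.0486) = 1.427 K/W
  R_conv,out = 1/(4πr²h) = 1/(4π·1.09²·15.8) = 0.004239 K/W
ΣR = 2.898×10^-4 + 1.365×10^-4 + 1.427 + 0.004239 = 1.432 K/W
Q = ΔT/ΣR = (-179 °C − 21.1 °C)/1.432 = -140 W
(Negative Q ⇒ heat flows inward; heat gain = 140 W.)

Q = 140 W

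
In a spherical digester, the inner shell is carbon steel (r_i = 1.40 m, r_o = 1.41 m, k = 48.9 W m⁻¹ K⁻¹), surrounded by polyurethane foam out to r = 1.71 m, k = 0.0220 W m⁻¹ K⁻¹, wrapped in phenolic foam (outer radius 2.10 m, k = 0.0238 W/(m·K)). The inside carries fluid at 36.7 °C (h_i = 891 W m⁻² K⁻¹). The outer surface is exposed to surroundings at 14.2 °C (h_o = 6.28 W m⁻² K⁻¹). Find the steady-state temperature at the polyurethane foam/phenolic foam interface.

T = 24.3 °C

Treat each layer as a resistance in series:
  R_conv,in = 1/(4πr²h) = 1/(4π·1.40²·891) = 4.557×10^-5 K/W
  R_carbon steel = (1/1.40 − 1/1.41)/(4πk) = 0.005066/(4π·48.9) = 8.244×10^-6 K/W
  R_polyurethane foam = (1/1.41 − 1/1.71)/(4πk) = 0.1244/(4π·0.0220) = 0.4501 K/W
  R_phenolic foam = (1/1.71 − 1/2.10)/(4πk) = 0.1086/(4π·0.0238) = 0.3631 K/W
  R_conv,out = 1/(4πr²h) = 1/(4π·2.10²·6.28) = 0.002873 K/W
ΣR = 4.557×10^-5 + 8.244×10^-6 + 0.4501 + 0.3631 + 0.002873 = 0.8161 K/W
Q = ΔT/ΣR = (36.7 °C − 14.2 °C)/0.8161 = 27.57 W
From the inner boundary to the polyurethane foam/phenolic foam interface, ΣR_partial = 0.4502 K/W.
T_interface = T_in − Q·ΣR_partial = 36.7 °C − (27.57)(0.4502) = 24.3 °C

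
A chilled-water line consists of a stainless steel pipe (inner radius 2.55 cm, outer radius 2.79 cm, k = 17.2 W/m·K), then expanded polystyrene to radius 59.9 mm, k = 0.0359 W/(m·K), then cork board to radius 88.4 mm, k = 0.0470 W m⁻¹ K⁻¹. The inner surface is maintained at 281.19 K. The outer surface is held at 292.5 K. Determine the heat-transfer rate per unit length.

Q' = 2.40 W/m

Series thermal resistances, inner to outer:
  R'_stainless steel = ln(0.0279/0.0255)/(2πk) = 0.08995/(2π·17.2) = 8.323×10^-4 m·K/W
  R'_expanded polystyrene = ln(0.0599/0.0279)/(2πk) = 0.7640/(2π·0.0359) = 3.387 m·K/W
  R'_cork board = ln(0.0884/0.0599)/(2πk) = 0.3892/(2π·0.0470) = 1.318 m·K/W
ΣR = 8.323×10^-4 + 3.387 + 1.318 = 4.706 m·K/W
Q' = ΔT/ΣR = (281.19 K − 292.5 K)/4.706 = -2.40 W/m
(Negative Q' ⇒ heat flows inward; heat gain = 2.40 W/m.)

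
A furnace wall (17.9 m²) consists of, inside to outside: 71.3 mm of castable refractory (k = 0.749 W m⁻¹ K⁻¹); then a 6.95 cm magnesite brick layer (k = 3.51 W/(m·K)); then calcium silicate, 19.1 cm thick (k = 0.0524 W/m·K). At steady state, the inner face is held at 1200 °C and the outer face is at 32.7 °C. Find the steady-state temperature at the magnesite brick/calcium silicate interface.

Treat each layer as a resistance in series:
  R_castable refractory = L/(kA) = 0.0713/(0.749·17.9) = 0.005318 K/W
  R_magnesite brick = L/(kA) = 0.0695/(3.51·17.9) = 0.001106 K/W
  R_calcium silicate = L/(kA) = 0.191/(0.0524·17.9) = 0.2036 K/W
ΣR = 0.005318 + 0.001106 + 0.2036 = 0.2100 K/W
Q = ΔT/ΣR = (1200 °C − 32.7 °C)/0.2100 = 5559 W
From the inner boundary to the magnesite brick/calcium silicate interface, ΣR_partial = 0.006424 K/W.
T_interface = T_in − Q·ΣR_partial = 1200 °C − (5559)(0.006424) = 1164 °C

T = 1164 °C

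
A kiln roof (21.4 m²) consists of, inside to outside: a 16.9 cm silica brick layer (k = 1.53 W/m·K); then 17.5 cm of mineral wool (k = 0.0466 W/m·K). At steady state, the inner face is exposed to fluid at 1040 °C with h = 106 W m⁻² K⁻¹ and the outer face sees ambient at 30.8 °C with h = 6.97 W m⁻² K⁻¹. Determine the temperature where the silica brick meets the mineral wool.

Resistance network (inner→outer):
  R_conv,in = 1/(hA) = 1/(106·21.4) = 4.408×10^-4 K/W
  R_silica brick = L/(kA) = 0.169/(1.53·21.4) = 0.005162 K/W
  R_mineral wool = L/(kA) = 0.175/(0.0466·21.4) = 0.1755 K/W
  R_conv,out = 1/(hA) = 1/(6.97·21.4) = 0.006704 K/W
ΣR = 4.408×10^-4 + 0.005162 + 0.1755 + 0.006704 = 0.1878 K/W
Q = ΔT/ΣR = (1040 °C − 30.8 °C)/0.1878 = 5374 W
From the inner boundary to the silica brick/mineral wool interface, ΣR_partial = 0.005603 K/W.
T_interface = T_in − Q·ΣR_partial = 1040 °C − (5374)(0.005603) = 1010 °C

T = 1010 °C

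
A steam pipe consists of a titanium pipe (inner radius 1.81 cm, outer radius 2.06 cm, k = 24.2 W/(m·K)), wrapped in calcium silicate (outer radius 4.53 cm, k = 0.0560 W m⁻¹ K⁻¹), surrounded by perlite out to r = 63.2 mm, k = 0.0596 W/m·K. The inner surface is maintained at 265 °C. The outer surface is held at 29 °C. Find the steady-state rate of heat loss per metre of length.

Resistance network (inner→outer):
  R'_titanium = ln(0.0206/0.0181)/(2πk) = 0.1294/(2π·24.2) = 8.509×10^-4 m·K/W
  R'_calcium silicate = ln(0.0453/0.0206)/(2πk) = 0.7880/(2π·0.0560) = 2.240 m·K/W
  R'_perlite = ln(0.0632/0.0453)/(2πk) = 0.3330/(2π·0.0596) = 0.8892 m·K/W
ΣR = 8.509×10^-4 + 2.240 + 0.8892 = 3.130 m·K/W
Q' = ΔT/ΣR = (265 °C − 29 °C)/3.130 = 75.4 W/m

Q' = 75.4 W/m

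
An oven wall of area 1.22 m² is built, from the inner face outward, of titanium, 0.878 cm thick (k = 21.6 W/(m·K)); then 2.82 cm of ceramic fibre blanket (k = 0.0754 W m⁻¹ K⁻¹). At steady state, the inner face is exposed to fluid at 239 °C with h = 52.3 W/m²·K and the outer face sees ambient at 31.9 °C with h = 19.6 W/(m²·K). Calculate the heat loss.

Q = 568 W

Treat each layer as a resistance in series:
  R_conv,in = 1/(hA) = 1/(52.3·1.22) = 0.01567 K/W
  R_titanium = L/(kA) = 0.00878/(21.6·1.22) = 3.332×10^-4 K/W
  R_ceramic fibre blanket = L/(kA) = 0.0282/(0.0754·1.22) = 0.3066 K/W
  R_conv,out = 1/(hA) = 1/(19.6·1.22) = 0.04182 K/W
ΣR = 0.01567 + 3.332×10^-4 + 0.3066 + 0.04182 = 0.3644 K/W
Q = ΔT/ΣR = (239 °C − 31.9 °C)/0.3644 = 568 W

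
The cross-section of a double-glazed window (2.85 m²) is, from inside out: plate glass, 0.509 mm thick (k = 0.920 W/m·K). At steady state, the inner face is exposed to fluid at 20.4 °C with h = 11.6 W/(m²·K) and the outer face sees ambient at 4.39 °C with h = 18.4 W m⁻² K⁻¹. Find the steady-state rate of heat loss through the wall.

Treat each layer as a resistance in series:
  R_conv,in = 1/(hA) = 1/(11.6·2.85) = 0.03025 K/W
  R_plate glass = L/(kA) = 5.09×10^-4/(0.920·2.85) = 1.941×10^-4 K/W
  R_conv,out = 1/(hA) = 1/(18.4·2.85) = 0.01907 K/W
ΣR = 0.03025 + 1.941×10^-4 + 0.01907 = 0.04951 K/W
Q = ΔT/ΣR = (20.4 °C − 4.39 °C)/0.04951 = 323 W

Q = 323 W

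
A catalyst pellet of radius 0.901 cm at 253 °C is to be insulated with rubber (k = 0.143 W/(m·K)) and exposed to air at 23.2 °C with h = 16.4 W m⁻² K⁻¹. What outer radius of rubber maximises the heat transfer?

For a sphere, r_cr = 2k_ins/h = 2·0.143/16.4 = 0.0174 m = 1.74 cm

r_cr = 1.74 cm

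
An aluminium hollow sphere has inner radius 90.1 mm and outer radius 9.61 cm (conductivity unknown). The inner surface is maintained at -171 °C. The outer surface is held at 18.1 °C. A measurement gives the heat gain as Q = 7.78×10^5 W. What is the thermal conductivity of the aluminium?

ΣR = ΔT/Q = |-171 − 18.1|/7.78×10^5 = 2.431×10^-4 K/W
(1/r₁−1/r₂)/(4πk) = 2.431×10^-4 ⇒ k = 0.6930/(4π·2.431×10^-4) = 227 W/m·K

k = 227 W/m·K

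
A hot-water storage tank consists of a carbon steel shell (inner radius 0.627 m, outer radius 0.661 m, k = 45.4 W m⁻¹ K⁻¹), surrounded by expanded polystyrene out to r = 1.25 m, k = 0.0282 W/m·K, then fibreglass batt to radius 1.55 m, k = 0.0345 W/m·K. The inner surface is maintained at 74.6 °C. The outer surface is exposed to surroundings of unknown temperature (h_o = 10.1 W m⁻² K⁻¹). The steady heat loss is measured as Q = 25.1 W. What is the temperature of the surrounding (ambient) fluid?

T_out = 15.1 °C

Series resistances:
  R_carbon steel = (1/0.627 − 1/0.661)/(4πk) = 0.08204/(4π·45.4) = 1.438×10^-4 K/W
  R_expanded polystyrene = (1/0.661 − 1/1.25)/(4πk) = 0.7129/(4π·0.0282) = 2.012 K/W
  R_fibreglass batt = (1/1.25 − 1/1.55)/(4πk) = 0.1548/(4π·0.0345) = 0.3571 K/W
  R_conv,out = 1/(4πr²h) = 1/(4π·1.55²·10.1) = 0.003279 K/W
ΣR = 2.372 K/W
ΔT = Q·ΣR = 25.1 × 2.372 = 59.54 K
Heat flows outward, so T_out = T_in − ΔT = 74.6 − 59.54 = 15.1 °C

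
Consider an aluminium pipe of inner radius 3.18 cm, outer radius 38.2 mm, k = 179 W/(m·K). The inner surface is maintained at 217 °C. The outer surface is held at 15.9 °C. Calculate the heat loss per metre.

Q' = 1230 kW/m

Q' = 2πk·ΔT/ln(r₂/r₁) = 2π × 179 × 201.1 / ln(0.0382/0.0318) = 1.23×10^6 W/m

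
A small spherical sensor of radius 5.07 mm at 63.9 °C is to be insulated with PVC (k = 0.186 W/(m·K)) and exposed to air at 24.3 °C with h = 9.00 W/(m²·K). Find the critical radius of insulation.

For a sphere, r_cr = 2k_ins/h = 2·0.186/9.00 = 0.0413 m = 4.13 cm

r_cr = 4.13 cm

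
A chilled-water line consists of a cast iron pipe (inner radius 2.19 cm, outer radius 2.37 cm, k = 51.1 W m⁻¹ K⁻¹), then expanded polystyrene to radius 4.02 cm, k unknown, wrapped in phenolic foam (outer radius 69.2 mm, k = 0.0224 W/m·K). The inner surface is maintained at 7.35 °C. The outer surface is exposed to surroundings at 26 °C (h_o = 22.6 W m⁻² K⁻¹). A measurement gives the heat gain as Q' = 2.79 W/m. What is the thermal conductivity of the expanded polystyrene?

ΣR = ΔT/Q' = |7.35 − 26|/2.79 = 6.685 m·K/W
Known resistances:
  R'_cast iron = ln(0.0237/0.0219)/(2πk) = 0.07899/(2π·51.1) = 2.460×10^-4 m·K/W
  R'_phenolic foam = ln(0.0692/0.0402)/(2πk) = 0.5431/(2π·0.0224) = 3.859 m·K/W
  R'_conv,out = 1/(2πr h) = 1/(2π·0.0692·22.6) = 0.1018 m·K/W
R_expanded polystyrene = ΣR − ΣR_known = 6.685 − 3.961 = 2.724 m·K/W
ln(r₂/r₁)/(2πk) = 2.724 ⇒ k = 0.5284/(2π·2.724) = 0.0309 W/m·K

k = 0.0309 W/m·K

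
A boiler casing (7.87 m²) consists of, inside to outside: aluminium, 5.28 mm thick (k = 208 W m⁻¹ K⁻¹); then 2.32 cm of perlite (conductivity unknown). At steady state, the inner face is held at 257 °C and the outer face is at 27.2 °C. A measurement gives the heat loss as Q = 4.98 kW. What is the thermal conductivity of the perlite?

k = 0.0639 W/m·K

ΣR = ΔT/Q = |257 − 27.2|/4980 = 0.04614 K/W
Known resistances:
  R_aluminium = L/(kA) = 0.00528/(208·7.87) = 3.225×10^-6 K/W
R_perlite = ΣR − ΣR_known = 0.04614 − 3.225×10^-6 = 0.04614 K/W
L/(kA) = 0.04614 ⇒ k = 0.0232/(0.04614·7.87) = 0.0639 W/m·K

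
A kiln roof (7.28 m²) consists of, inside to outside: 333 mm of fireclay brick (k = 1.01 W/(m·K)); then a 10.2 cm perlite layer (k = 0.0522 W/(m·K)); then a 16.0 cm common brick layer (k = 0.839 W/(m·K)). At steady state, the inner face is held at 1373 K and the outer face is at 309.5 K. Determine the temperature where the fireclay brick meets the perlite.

Resistance network (inner→outer):
  R_fireclay brick = L/(kA) = 0.333/(1.01·7.28) = 0.04529 K/W
  R_perlite = L/(kA) = 0.102/(0.0522·7.28) = 0.2684 K/W
  R_common brick = L/(kA) = 0.160/(0.839·7.28) = 0.02620 K/W
ΣR = 0.04529 + 0.2684 + 0.02620 = 0.3399 K/W
Q = ΔT/ΣR = (1373 K − 309.5 K)/0.3399 = 3129 W
From the inner boundary to the fireclay brick/perlite interface, ΣR_partial = 0.04529 K/W.
T_interface = T_in − Q·ΣR_partial = 1373 K − (3129)(0.04529) = 1231 K

T = 1231 K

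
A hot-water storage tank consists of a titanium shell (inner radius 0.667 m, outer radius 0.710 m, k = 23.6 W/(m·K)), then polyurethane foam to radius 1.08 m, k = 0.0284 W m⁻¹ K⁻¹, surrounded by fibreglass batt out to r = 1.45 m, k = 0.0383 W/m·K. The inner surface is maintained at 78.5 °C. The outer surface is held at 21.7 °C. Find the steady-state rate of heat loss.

Treat each layer as a resistance in series:
  R_titanium = (1/0.667 − 1/0.710)/(4πk) = 0.09080/(4π·23.6) = 3.062×10^-4 K/W
  R_polyurethane foam = (1/0.710 − 1/1.08)/(4πk) = 0.4825/(4π·0.0284) = 1.352 K/W
  R_fibreglass batt = (1/1.08 − 1/1.45)/(4πk) = 0.2363/(4π·0.0383) = 0.4909 K/W
ΣR = 3.062×10^-4 + 1.352 + 0.4909 = 1.843 K/W
Q = ΔT/ΣR = (78.5 °C − 21.7 °C)/1.843 = 30.8 W

Q = 30.8 W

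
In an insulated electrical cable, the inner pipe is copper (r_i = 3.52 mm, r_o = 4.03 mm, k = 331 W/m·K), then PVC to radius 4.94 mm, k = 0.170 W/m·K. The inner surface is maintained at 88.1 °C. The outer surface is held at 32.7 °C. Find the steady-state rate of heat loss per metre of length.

Series thermal resistances, inner to outer:
  R'_copper = ln(0.00403/0.00352)/(2πk) = 0.1353/(2π·331) = 6.506×10^-5 m·K/W
  R'_PVC = ln(0.00494/0.00403)/(2πk) = 0.2036/(2π·0.170) = 0.1906 m·K/W
ΣR = 6.506×10^-5 + 0.1906 = 0.1907 m·K/W
Q' = ΔT/ΣR = (88.1 °C − 32.7 °C)/0.1907 = 291 W/m

Q' = 291 W/m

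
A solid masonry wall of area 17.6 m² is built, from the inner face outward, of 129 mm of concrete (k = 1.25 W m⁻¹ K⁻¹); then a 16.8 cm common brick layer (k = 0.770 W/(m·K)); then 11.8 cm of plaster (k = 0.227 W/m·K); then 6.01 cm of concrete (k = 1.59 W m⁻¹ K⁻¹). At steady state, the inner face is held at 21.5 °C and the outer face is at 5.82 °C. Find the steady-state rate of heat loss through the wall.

Series thermal resistances, inner to outer:
  R_concrete = L/(kA) = 0.129/(1.25·17.6) = 0.005864 K/W
  R_common brick = L/(kA) = 0.168/(0.770·17.6) = 0.01240 K/W
  R_plaster = L/(kA) = 0.118/(0.227·17.6) = 0.02954 K/W
  R_concrete = L/(kA) = 0.0601/(1.59·17.6) = 0.002148 K/W
ΣR = 0.005864 + 0.01240 + 0.02954 + 0.002148 = 0.04995 K/W
Q = ΔT/ΣR = (21.5 °C − 5.82 °C)/0.04995 = 314 W

Q = 314 W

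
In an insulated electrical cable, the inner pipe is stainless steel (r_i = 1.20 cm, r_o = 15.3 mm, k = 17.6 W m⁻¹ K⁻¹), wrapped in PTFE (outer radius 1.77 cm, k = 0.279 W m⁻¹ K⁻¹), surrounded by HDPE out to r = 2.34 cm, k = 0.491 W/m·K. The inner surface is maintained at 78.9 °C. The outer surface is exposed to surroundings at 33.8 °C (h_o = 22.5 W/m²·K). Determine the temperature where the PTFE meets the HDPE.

T = 70.9 °C

Resistance network (inner→outer):
  R'_stainless steel = ln(0.0153/0.0120)/(2πk) = 0.2429/(2π·17.6) = 0.002197 m·K/W
  R'_PTFE = ln(0.0177/0.0153)/(2πk) = 0.1457/(2π·0.279) = 0.08312 m·K/W
  R'_HDPE = ln(0.0234/0.0177)/(2πk) = 0.2792/(2π·0.491) = 0.09049 m·K/W
  R'_conv,out = 1/(2πr h) = 1/(2π·0.0234·22.5) = 0.3023 m·K/W
ΣR = 0.002197 + 0.08312 + 0.09049 + 0.3023 = 0.4781 m·K/W
Q' = ΔT/ΣR = (78.9 °C − 33.8 °C)/0.4781 = 94.33 W/m
From the inner boundary to the PTFE/HDPE interface, ΣR_partial = 0.08532 m·K/W.
T_interface = T_in − Q'·ΣR_partial = 78.9 °C − (94.33)(0.08532) = 70.9 °C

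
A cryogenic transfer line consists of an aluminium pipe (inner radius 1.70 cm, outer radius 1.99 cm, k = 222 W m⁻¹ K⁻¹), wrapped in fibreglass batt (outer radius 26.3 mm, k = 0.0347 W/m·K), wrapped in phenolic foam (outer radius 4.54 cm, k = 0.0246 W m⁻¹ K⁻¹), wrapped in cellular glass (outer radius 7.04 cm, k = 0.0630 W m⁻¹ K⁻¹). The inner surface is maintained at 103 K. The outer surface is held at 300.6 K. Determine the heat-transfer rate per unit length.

Q' = 33.4 W/m

Treat each layer as a resistance in series:
  R'_aluminium = ln(0.0199/0.0170)/(2πk) = 0.1575/(2π·222) = 1.129×10^-4 m·K/W
  R'_fibreglass batt = ln(0.0263/0.0199)/(2πk) = 0.2788/(2π·0.0347) = 1.279 m·K/W
  R'_phenolic foam = ln(0.0454/0.0263)/(2πk) = 0.5459/(2π·0.0246) = 3.532 m·K/W
  R'_cellular glass = ln(0.0704/0.0454)/(2πk) = 0.4387/(2π·0.0630) = 1.108 m·K/W
ΣR = 1.129×10^-4 + 1.279 + 3.532 + 1.108 = 5.919 m·K/W
Q' = ΔT/ΣR = (103 K − 300.6 K)/5.919 = -33.4 W/m
(Negative Q' ⇒ heat flows inward; heat gain = 33.4 W/m.)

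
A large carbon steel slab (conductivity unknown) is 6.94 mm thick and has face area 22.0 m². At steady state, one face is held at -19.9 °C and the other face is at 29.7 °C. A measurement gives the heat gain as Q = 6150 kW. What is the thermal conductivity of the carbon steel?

k = 39.1 W/m·K

ΣR = ΔT/Q = |-19.9 − 29.7|/6.15×10^6 = 8.065×10^-6 K/W
L/(kA) = 8.065×10^-6 ⇒ k = 0.00694/(8.065×10^-6·22.0) = 39.1 W/m·K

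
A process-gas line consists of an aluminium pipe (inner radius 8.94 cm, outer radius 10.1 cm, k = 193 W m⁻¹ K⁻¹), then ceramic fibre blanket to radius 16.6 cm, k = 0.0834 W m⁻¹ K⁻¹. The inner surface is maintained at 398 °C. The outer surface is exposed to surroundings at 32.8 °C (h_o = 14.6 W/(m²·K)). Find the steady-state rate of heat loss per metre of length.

Q' = 360 W/m

Treat each layer as a resistance in series:
  R'_aluminium = ln(0.101/0.0894)/(2πk) = 0.1220/(2π·193) = 1.006×10^-4 m·K/W
  R'_ceramic fibre blanket = ln(0.166/0.101)/(2πk) = 0.4969/(2π·0.0834) = 0.9482 m·K/W
  R'_conv,out = 1/(2πr h) = 1/(2π·0.166·14.6) = 0.06567 m·K/W
ΣR = 1.006×10^-4 + 0.9482 + 0.06567 = 1.014 m·K/W
Q' = ΔT/ΣR = (398 °C − 32.8 °C)/1.014 = 360 W/m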